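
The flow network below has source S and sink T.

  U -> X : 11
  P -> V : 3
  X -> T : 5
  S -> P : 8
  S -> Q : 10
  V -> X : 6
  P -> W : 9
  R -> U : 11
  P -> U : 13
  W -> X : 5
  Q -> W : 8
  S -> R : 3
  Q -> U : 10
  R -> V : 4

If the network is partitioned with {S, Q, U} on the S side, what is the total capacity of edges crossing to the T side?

30

Edges leaving {S, Q, U}: S→P (8), S→R (3), Q→W (8), U→X (11).
Cut capacity = 8 + 3 + 8 + 11 = 30.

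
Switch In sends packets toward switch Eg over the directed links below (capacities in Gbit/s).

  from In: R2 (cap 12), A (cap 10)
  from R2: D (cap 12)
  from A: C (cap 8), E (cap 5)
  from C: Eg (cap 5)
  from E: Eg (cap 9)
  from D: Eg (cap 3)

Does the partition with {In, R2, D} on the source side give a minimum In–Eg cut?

Yes — it is a minimum cut (capacity 13).

Given cut capacity: 10 + 3 = 13.
Augment In→R2→D→Eg: bottleneck 3, flow now 3.
Augment In→A→C→Eg: bottleneck 5, flow now 8.
Augment In→A→E→Eg: bottleneck 5, flow now 13.
No augmenting path remains; maximum flow = 13.
Cut capacity 13 equals the max flow, so it is a minimum cut.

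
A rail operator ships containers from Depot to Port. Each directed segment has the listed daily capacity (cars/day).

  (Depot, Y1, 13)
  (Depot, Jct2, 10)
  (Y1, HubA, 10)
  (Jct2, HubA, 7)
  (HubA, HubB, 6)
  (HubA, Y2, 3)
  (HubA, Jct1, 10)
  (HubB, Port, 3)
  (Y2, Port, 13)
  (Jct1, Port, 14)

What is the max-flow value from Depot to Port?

Augment Depot→Y1→HubA→HubB→Port: bottleneck 3, flow now 3.
Augment Depot→Y1→HubA→Y2→Port: bottleneck 3, flow now 6.
Augment Depot→Y1→HubA→Jct1→Port: bottleneck 4, flow now 10.
Augment Depot→Jct2→HubA→Jct1→Port: bottleneck 6, flow now 16.
No augmenting path remains; maximum flow = 16.
In the residual graph, reachable from Depot: {Depot, Y1, Jct2, HubA, HubB}.
Min-cut edges: HubA→Y2 (3), HubA→Jct1 (10), HubB→Port (3); capacity 3 + 10 + 3 = 16.
This cut is saturated, so no flow can exceed 16.

16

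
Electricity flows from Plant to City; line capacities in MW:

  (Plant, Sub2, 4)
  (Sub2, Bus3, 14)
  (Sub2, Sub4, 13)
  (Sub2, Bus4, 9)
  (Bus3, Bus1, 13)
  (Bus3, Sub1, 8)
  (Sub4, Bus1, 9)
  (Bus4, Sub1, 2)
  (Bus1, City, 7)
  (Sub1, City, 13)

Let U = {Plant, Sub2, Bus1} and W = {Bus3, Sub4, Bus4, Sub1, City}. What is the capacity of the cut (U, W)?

Edges leaving {Plant, Sub2, Bus1}: Sub2→Bus3 (14), Sub2→Sub4 (13), Sub2→Bus4 (9), Bus1→City (7).
Cut capacity = 14 + 13 + 9 + 7 = 43.

43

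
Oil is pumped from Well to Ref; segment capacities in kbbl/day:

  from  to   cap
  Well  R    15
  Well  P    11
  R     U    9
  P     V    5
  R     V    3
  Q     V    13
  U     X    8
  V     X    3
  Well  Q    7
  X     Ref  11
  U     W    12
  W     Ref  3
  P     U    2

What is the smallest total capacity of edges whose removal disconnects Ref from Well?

Augment Well→P→U→W→Ref: bottleneck 2, flow now 2.
Augment Well→P→V→X→Ref: bottleneck 3, flow now 5.
Augment Well→R→U→W→Ref: bottleneck 1, flow now 6.
Augment Well→R→U→X→Ref: bottleneck 8, flow now 14.
No augmenting path remains; maximum flow = 14.
By max-flow min-cut, the minimum cut capacity equals the max flow.
In the residual graph, reachable from Well: {Well, P, Q, R, V}.
Min-cut edges: P→U (2), R→U (9), V→X (3); capacity 2 + 9 + 3 = 14.

14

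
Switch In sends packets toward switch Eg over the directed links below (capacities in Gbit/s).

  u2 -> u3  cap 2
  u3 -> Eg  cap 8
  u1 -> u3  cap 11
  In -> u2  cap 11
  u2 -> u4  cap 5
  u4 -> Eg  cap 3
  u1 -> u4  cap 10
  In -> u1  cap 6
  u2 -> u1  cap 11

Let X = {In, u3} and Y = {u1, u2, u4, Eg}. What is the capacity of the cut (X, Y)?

Edges leaving {In, u3}: In→u1 (6), In→u2 (11), u3→Eg (8).
Cut capacity = 6 + 11 + 8 = 25.

25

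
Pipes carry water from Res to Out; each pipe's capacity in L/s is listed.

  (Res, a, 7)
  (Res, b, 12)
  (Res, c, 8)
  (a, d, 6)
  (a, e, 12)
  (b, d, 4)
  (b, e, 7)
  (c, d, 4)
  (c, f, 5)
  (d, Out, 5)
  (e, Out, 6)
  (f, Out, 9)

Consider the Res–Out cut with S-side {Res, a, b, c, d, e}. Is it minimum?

Given cut capacity: 5 + 5 + 6 = 16.
Augment Res→a→d→Out: bottleneck 5, flow now 5.
Augment Res→a→e→Out: bottleneck 2, flow now 7.
Augment Res→b→e→Out: bottleneck 4, flow now 11.
Augment Res→c→f→Out: bottleneck 5, flow now 16.
No augmenting path remains; maximum flow = 16.
Cut capacity 16 equals the max flow, so it is a minimum cut.

Yes — it is a minimum cut (capacity 16).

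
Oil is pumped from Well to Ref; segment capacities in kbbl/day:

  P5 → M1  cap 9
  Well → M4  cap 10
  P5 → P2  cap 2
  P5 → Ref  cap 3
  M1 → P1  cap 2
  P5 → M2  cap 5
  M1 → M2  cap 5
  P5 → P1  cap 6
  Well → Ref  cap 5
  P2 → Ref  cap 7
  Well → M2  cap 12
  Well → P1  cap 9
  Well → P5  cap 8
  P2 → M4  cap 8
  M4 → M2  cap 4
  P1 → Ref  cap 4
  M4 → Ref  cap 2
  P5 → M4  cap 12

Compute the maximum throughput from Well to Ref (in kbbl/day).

16

Augment Well→Ref: bottleneck 5, flow now 5.
Augment Well→P5→Ref: bottleneck 3, flow now 8.
Augment Well→M4→Ref: bottleneck 2, flow now 10.
Augment Well→P1→Ref: bottleneck 4, flow now 14.
Augment Well→P5→P2→Ref: bottleneck 2, flow now 16.
No augmenting path remains; maximum flow = 16.
In the residual graph, reachable from Well: {Well, P5, M4, M1, P1, M2}.
Min-cut edges: Well→Ref (5), P5→P2 (2), P5→Ref (3), M4→Ref (2), P1→Ref (4); capacity 5 + 2 + 3 + 2 + 4 = 16.
This cut is saturated, so no flow can exceed 16.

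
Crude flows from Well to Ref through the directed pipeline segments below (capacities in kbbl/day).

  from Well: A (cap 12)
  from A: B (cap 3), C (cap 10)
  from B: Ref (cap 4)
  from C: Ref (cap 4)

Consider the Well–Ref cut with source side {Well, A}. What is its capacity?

Edges leaving {Well, A}: A→B (3), A→C (10).
Cut capacity = 3 + 10 = 13.

13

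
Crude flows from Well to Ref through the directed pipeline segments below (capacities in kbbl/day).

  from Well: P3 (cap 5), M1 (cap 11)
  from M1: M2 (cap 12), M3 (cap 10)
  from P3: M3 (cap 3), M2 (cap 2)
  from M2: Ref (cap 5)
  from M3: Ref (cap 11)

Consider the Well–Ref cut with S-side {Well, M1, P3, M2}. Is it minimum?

No — its capacity is 18, but the minimum cut has capacity 16.

Given cut capacity: 10 + 3 + 5 = 18.
Augment Well→M1→M2→Ref: bottleneck 5, flow now 5.
Augment Well→M1→M3→Ref: bottleneck 6, flow now 11.
Augment Well→P3→M3→Ref: bottleneck 3, flow now 14.
Augment Well→P3→M2→M1→M3→Ref: bottleneck 2, flow now 16. (uses reverse residual edge)
No augmenting path remains; maximum flow = 16.
In the residual graph, reachable from Well: {Well}.
Min-cut edges: Well→M1 (11), Well→P3 (5); capacity 11 + 5 = 16.
Cut capacity 18 exceeds the max flow 16, so it is not minimum.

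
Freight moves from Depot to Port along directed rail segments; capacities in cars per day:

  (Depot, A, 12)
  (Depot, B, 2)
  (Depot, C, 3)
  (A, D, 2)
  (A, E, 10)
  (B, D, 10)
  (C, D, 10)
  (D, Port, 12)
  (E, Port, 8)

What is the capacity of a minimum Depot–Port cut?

15

Augment Depot→A→D→Port: bottleneck 2, flow now 2.
Augment Depot→A→E→Port: bottleneck 8, flow now 10.
Augment Depot→B→D→Port: bottleneck 2, flow now 12.
Augment Depot→C→D→Port: bottleneck 3, flow now 15.
No augmenting path remains; maximum flow = 15.
By max-flow min-cut, the minimum cut capacity equals the max flow.
In the residual graph, reachable from Depot: {Depot, A, E}.
Min-cut edges: Depot→B (2), Depot→C (3), A→D (2), E→Port (8); capacity 2 + 3 + 2 + 8 = 15.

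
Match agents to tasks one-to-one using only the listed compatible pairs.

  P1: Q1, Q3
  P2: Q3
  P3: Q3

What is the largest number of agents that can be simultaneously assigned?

2

Unit-capacity flow: source→left, listed edges, right→sink; max matching = max flow.
Augmenting path P1→Q1 (+1); matched 1.
Augmenting path P2→Q3 (+1); matched 2.
No augmenting path remains; maximum matching = 2.
König certificate: {P1, Q3} is a vertex cover of size 2 (every listed pair touches it), so no matching can be larger.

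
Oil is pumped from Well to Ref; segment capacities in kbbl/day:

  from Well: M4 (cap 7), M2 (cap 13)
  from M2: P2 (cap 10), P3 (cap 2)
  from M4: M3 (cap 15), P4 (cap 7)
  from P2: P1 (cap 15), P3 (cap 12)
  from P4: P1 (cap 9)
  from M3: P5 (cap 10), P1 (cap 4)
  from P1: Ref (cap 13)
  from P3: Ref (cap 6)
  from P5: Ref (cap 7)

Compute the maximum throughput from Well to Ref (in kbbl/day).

19

Augment Well→M2→P3→Ref: bottleneck 2, flow now 2.
Augment Well→M2→P2→P1→Ref: bottleneck 10, flow now 12.
Augment Well→M4→P4→P1→Ref: bottleneck 3, flow now 15.
Augment Well→M4→M3→P5→Ref: bottleneck 4, flow now 19.
No augmenting path remains; maximum flow = 19.
In the residual graph, reachable from Well: {Well, M2}.
Min-cut edges: Well→M4 (7), M2→P2 (10), M2→P3 (2); capacity 7 + 10 + 2 = 19.
This cut is saturated, so no flow can exceed 19.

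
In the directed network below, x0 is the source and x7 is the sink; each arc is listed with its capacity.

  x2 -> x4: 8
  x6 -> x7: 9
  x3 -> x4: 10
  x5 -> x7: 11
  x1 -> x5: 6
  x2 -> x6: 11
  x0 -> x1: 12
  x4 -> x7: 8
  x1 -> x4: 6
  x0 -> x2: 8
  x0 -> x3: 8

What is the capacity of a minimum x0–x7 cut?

22

Augment x0→x1→x4→x7: bottleneck 6, flow now 6.
Augment x0→x1→x5→x7: bottleneck 6, flow now 12.
Augment x0→x2→x4→x7: bottleneck 2, flow now 14.
Augment x0→x2→x6→x7: bottleneck 6, flow now 20.
Augment x0→x3→x4→x2→x6→x7: bottleneck 2, flow now 22. (uses reverse residual edge)
No augmenting path remains; maximum flow = 22.
By max-flow min-cut, the minimum cut capacity equals the max flow.
In the residual graph, reachable from x0: {x0, x1, x3, x4}.
Min-cut edges: x0→x2 (8), x1→x5 (6), x4→x7 (8); capacity 8 + 6 + 8 = 22.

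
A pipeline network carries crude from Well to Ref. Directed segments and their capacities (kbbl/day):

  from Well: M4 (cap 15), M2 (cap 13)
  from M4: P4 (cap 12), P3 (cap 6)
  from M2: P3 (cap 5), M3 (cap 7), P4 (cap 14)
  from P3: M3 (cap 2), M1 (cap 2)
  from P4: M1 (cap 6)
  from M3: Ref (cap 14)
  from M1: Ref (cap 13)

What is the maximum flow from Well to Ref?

Augment Well→M2→M3→Ref: bottleneck 7, flow now 7.
Augment Well→M4→P3→M3→Ref: bottleneck 2, flow now 9.
Augment Well→M4→P3→M1→Ref: bottleneck 2, flow now 11.
Augment Well→M4→P4→M1→Ref: bottleneck 6, flow now 17.
No augmenting path remains; maximum flow = 17.
In the residual graph, reachable from Well: {Well, M4, M2, P3, P4}.
Min-cut edges: M2→M3 (7), P3→M3 (2), P3→M1 (2), P4→M1 (6); capacity 7 + 2 + 2 + 6 = 17.
This cut is saturated, so no flow can exceed 17.

17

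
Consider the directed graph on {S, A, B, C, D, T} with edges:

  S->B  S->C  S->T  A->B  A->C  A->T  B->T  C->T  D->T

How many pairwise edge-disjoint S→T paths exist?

Assign every edge capacity 1; by Menger, the answer equals the max flow.
Path S→T (+1); total 1.
Path S→B→T (+1); total 2.
Path S→C→T (+1); total 3.
No residual S→T path; max flow = 3.
Certifying cut of size 3: {S→B, S→C, S→T}.

3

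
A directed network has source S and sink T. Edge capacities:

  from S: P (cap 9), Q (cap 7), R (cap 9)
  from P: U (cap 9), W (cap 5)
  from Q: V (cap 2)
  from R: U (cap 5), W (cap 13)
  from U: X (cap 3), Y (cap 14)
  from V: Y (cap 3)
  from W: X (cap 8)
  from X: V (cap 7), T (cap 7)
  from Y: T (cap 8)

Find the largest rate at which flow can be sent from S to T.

Augment S→P→U→X→T: bottleneck 3, flow now 3.
Augment S→P→U→Y→T: bottleneck 6, flow now 9.
Augment S→Q→V→Y→T: bottleneck 2, flow now 11.
Augment S→R→W→X→T: bottleneck 4, flow now 15.
No augmenting path remains; maximum flow = 15.
In the residual graph, reachable from S: {S, P, Q, R, U, V, W, X, Y}.
Min-cut edges: X→T (7), Y→T (8); capacity 7 + 8 = 15.
This cut is saturated, so no flow can exceed 15.

15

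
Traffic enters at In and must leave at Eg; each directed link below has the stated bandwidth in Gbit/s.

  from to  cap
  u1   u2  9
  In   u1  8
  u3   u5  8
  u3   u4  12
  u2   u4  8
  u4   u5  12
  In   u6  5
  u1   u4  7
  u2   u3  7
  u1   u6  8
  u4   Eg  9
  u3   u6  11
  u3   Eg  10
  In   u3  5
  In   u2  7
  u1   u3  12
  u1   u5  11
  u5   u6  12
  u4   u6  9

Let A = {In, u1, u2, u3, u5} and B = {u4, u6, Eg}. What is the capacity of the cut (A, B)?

Edges leaving {In, u1, u2, u3, u5}: In→u6 (5), u1→u4 (7), u1→u6 (8), u2→u4 (8), u3→u4 (12), u3→u6 (11), u3→Eg (10), u5→u6 (12).
Cut capacity = 5 + 7 + 8 + 8 + 12 + 11 + 10 + 12 = 73.

73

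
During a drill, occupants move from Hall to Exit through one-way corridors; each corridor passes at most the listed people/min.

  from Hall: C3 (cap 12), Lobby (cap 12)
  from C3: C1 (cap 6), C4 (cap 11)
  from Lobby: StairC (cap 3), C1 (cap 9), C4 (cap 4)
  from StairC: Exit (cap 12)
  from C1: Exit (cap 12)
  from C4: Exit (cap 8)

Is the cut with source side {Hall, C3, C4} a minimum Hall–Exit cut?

No — its capacity is 26, but the minimum cut has capacity 23.

Given cut capacity: 12 + 6 + 8 = 26.
Augment Hall→C3→C1→Exit: bottleneck 6, flow now 6.
Augment Hall→C3→C4→Exit: bottleneck 6, flow now 12.
Augment Hall→Lobby→StairC→Exit: bottleneck 3, flow now 15.
Augment Hall→Lobby→C1→Exit: bottleneck 6, flow now 21.
Augment Hall→Lobby→C4→Exit: bottleneck 2, flow now 23.
No augmenting path remains; maximum flow = 23.
In the residual graph, reachable from Hall: {Hall, C3, Lobby, C1, C4}.
Min-cut edges: Lobby→StairC (3), C1→Exit (12), C4→Exit (8); capacity 3 + 12 + 8 = 23.
Cut capacity 26 exceeds the max flow 23, so it is not minimum.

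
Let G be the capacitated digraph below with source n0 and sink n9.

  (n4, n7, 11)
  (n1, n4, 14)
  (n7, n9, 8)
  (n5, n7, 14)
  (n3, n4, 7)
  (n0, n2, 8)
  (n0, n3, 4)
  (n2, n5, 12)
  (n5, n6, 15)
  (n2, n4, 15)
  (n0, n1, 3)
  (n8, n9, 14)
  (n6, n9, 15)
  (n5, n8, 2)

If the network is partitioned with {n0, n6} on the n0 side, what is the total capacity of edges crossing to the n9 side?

30

Edges leaving {n0, n6}: n0→n1 (3), n0→n2 (8), n0→n3 (4), n6→n9 (15).
Cut capacity = 3 + 8 + 4 + 15 = 30.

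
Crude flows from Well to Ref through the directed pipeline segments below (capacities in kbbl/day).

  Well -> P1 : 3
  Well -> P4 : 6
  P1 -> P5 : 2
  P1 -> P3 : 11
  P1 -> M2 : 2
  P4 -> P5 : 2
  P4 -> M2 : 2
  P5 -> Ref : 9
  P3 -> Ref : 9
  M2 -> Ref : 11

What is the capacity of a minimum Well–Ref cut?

Augment Well→P1→P5→Ref: bottleneck 2, flow now 2.
Augment Well→P1→P3→Ref: bottleneck 1, flow now 3.
Augment Well→P4→P5→Ref: bottleneck 2, flow now 5.
Augment Well→P4→M2→Ref: bottleneck 2, flow now 7.
No augmenting path remains; maximum flow = 7.
By max-flow min-cut, the minimum cut capacity equals the max flow.
In the residual graph, reachable from Well: {Well, P4}.
Min-cut edges: Well→P1 (3), P4→P5 (2), P4→M2 (2); capacity 3 + 2 + 2 = 7.

7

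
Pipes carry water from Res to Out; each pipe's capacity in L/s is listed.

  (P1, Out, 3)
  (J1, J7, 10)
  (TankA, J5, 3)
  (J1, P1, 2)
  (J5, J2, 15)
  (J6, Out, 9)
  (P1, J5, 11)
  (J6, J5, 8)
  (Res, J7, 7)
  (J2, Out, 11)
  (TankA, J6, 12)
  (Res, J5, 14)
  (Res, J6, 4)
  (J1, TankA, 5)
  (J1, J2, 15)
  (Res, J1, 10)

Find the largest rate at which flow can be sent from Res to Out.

22

Augment Res→J6→Out: bottleneck 4, flow now 4.
Augment Res→J1→P1→Out: bottleneck 2, flow now 6.
Augment Res→J1→J2→Out: bottleneck 8, flow now 14.
Augment Res→J5→J2→Out: bottleneck 3, flow now 17.
Augment Res→J5→J2→J1→TankA→J6→Out: bottleneck 5, flow now 22. (uses reverse residual edge)
No augmenting path remains; maximum flow = 22.
In the residual graph, reachable from Res: {Res, J1, J7, J5, J2}.
Min-cut edges: Res→J6 (4), J1→TankA (5), J1→P1 (2), J2→Out (11); capacity 4 + 5 + 2 + 11 = 22.
This cut is saturated, so no flow can exceed 22.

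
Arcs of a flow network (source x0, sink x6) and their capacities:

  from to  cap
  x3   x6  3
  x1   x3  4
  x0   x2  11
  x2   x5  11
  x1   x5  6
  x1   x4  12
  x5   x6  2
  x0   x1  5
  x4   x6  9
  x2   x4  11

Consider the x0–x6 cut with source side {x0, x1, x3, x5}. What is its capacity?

Edges leaving {x0, x1, x3, x5}: x0→x2 (11), x1→x4 (12), x3→x6 (3), x5→x6 (2).
Cut capacity = 11 + 12 + 3 + 2 = 28.

28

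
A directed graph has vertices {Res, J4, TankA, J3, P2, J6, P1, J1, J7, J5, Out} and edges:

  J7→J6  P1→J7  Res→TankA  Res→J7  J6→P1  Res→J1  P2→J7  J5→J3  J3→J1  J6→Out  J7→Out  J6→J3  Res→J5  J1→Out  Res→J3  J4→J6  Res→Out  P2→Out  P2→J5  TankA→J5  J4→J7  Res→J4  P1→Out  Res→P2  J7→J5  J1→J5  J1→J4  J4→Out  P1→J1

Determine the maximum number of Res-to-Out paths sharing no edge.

Assign every edge capacity 1; by Menger, the answer equals the max flow.
Path Res→Out (+1); total 1.
Path Res→J4→Out (+1); total 2.
Path Res→P2→Out (+1); total 3.
Path Res→J1→Out (+1); total 4.
Path Res→J7→Out (+1); total 5.
Path Res→J3→J1→J4→J6→Out (+1); total 6.
No residual Res→Out path; max flow = 6.
Certifying cut of size 6: {J3→J1, Res→J1, Res→J4, Res→J7, Res→Out, Res→P2}.

6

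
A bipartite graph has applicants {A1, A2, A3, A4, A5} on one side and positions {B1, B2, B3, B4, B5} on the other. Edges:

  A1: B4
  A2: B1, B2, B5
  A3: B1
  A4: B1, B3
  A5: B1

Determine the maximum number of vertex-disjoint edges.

4

Unit-capacity flow: source→left, listed edges, right→sink; max matching = max flow.
Augmenting path A1→B4 (+1); matched 1.
Augmenting path A2→B1 (+1); matched 2.
Augmenting path A4→B3 (+1); matched 3.
Augmenting path A3→B1→A2→B2 (+1); matched 4.
No augmenting path remains; maximum matching = 4.
König certificate: {A1, A2, A4, B1} is a vertex cover of size 4 (every listed pair touches it), so no matching can be larger.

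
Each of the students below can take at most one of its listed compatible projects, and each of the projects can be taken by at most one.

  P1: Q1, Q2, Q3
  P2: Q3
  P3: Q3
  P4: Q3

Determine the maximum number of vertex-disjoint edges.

Unit-capacity flow: source→left, listed edges, right→sink; max matching = max flow.
Augmenting path P1→Q1 (+1); matched 1.
Augmenting path P2→Q3 (+1); matched 2.
No augmenting path remains; maximum matching = 2.
König certificate: {P1, Q3} is a vertex cover of size 2 (every listed pair touches it), so no matching can be larger.

2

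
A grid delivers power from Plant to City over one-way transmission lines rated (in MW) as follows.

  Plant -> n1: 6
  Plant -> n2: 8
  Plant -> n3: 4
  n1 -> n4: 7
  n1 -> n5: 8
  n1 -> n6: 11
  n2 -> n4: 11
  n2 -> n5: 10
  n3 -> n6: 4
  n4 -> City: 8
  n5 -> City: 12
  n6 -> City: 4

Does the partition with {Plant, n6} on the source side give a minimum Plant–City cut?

No — its capacity is 22, but the minimum cut has capacity 18.

Given cut capacity: 6 + 8 + 4 + 4 = 22.
Augment Plant→n1→n4→City: bottleneck 6, flow now 6.
Augment Plant→n2→n4→City: bottleneck 2, flow now 8.
Augment Plant→n2→n5→City: bottleneck 6, flow now 14.
Augment Plant→n3→n6→City: bottleneck 4, flow now 18.
No augmenting path remains; maximum flow = 18.
In the residual graph, reachable from Plant: {Plant}.
Min-cut edges: Plant→n1 (6), Plant→n2 (8), Plant→n3 (4); capacity 6 + 8 + 4 = 18.
Cut capacity 22 exceeds the max flow 18, so it is not minimum.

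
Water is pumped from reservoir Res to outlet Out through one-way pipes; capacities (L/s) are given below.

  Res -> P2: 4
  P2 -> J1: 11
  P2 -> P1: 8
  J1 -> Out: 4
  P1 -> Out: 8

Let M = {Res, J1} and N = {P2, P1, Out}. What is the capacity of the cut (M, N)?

8

Edges leaving {Res, J1}: Res→P2 (4), J1→Out (4).
Cut capacity = 4 + 4 = 8.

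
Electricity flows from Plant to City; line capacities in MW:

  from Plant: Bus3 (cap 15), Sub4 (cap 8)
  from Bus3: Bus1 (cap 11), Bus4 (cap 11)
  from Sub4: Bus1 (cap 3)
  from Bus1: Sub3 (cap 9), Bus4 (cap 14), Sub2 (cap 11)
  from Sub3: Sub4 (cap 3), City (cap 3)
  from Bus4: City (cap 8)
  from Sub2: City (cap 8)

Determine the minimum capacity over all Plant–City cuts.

18

Augment Plant→Bus3→Bus4→City: bottleneck 8, flow now 8.
Augment Plant→Bus3→Bus1→Sub3→City: bottleneck 3, flow now 11.
Augment Plant→Bus3→Bus1→Sub2→City: bottleneck 4, flow now 15.
Augment Plant→Sub4→Bus1→Sub2→City: bottleneck 3, flow now 18.
No augmenting path remains; maximum flow = 18.
By max-flow min-cut, the minimum cut capacity equals the max flow.
In the residual graph, reachable from Plant: {Plant, Sub4}.
Min-cut edges: Plant→Bus3 (15), Sub4→Bus1 (3); capacity 15 + 3 = 18.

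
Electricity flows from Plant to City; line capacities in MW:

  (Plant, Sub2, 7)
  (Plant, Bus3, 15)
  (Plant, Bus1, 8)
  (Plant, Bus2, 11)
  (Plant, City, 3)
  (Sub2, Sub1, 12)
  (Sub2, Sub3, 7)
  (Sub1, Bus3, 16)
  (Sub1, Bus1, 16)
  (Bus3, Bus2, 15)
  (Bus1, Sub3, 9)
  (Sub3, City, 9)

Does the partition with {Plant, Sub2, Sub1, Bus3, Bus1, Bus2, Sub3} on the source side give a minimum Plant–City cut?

Yes — it is a minimum cut (capacity 12).

Given cut capacity: 3 + 9 = 12.
Augment Plant→City: bottleneck 3, flow now 3.
Augment Plant→Sub2→Sub3→City: bottleneck 7, flow now 10.
Augment Plant→Bus1→Sub3→City: bottleneck 2, flow now 12.
No augmenting path remains; maximum flow = 12.
Cut capacity 12 equals the max flow, so it is a minimum cut.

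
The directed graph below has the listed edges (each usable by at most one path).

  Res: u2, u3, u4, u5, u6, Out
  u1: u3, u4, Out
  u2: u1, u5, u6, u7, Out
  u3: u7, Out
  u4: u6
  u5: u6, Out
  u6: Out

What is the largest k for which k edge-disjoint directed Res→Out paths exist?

5

Assign every edge capacity 1; by Menger, the answer equals the max flow.
Path Res→Out (+1); total 1.
Path Res→u2→Out (+1); total 2.
Path Res→u3→Out (+1); total 3.
Path Res→u5→Out (+1); total 4.
Path Res→u6→Out (+1); total 5.
No residual Res→Out path; max flow = 5.
Certifying cut of size 5: {Res→Out, Res→u2, Res→u3, Res→u5, u6→Out}.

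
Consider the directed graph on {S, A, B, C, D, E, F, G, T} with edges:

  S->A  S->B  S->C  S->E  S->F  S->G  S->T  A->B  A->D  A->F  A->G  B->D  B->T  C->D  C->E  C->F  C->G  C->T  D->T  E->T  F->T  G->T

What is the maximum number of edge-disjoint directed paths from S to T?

Assign every edge capacity 1; by Menger, the answer equals the max flow.
Path S→T (+1); total 1.
Path S→B→T (+1); total 2.
Path S→C→T (+1); total 3.
Path S→E→T (+1); total 4.
Path S→F→T (+1); total 5.
Path S→G→T (+1); total 6.
Path S→A→D→T (+1); total 7.
No residual S→T path; max flow = 7.
Certifying cut of size 7: {S→A, S→B, S→C, S→E, S→F, S→G, S→T}.

7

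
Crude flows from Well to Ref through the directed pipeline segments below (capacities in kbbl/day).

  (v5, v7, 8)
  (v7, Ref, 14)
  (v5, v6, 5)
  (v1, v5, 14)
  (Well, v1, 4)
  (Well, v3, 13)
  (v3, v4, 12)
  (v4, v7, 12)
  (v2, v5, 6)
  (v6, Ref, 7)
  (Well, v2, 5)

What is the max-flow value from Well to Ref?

Augment Well→v1→v5→v6→Ref: bottleneck 4, flow now 4.
Augment Well→v2→v5→v6→Ref: bottleneck 1, flow now 5.
Augment Well→v2→v5→v7→Ref: bottleneck 4, flow now 9.
Augment Well→v3→v4→v7→Ref: bottleneck 10, flow now 19.
No augmenting path remains; maximum flow = 19.
In the residual graph, reachable from Well: {Well, v1, v2, v3, v4, v5, v7}.
Min-cut edges: v5→v6 (5), v7→Ref (14); capacity 5 + 14 = 19.
This cut is saturated, so no flow can exceed 19.

19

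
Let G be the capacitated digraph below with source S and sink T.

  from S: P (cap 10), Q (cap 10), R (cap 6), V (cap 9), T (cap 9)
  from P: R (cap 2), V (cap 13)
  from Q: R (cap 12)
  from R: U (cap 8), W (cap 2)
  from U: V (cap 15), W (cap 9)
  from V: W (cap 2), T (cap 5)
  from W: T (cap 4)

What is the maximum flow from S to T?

Augment S→T: bottleneck 9, flow now 9.
Augment S→V→T: bottleneck 5, flow now 14.
Augment S→R→W→T: bottleneck 2, flow now 16.
Augment S→V→W→T: bottleneck 2, flow now 18.
No augmenting path remains; maximum flow = 18.
In the residual graph, reachable from S: {S, P, Q, R, U, V, W}.
Min-cut edges: S→T (9), V→T (5), W→T (4); capacity 9 + 5 + 4 = 18.
This cut is saturated, so no flow can exceed 18.

18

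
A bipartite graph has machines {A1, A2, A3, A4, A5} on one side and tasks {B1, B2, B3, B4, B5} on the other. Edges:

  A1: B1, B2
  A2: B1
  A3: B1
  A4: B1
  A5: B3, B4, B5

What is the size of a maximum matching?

Unit-capacity flow: source→left, listed edges, right→sink; max matching = max flow.
Augmenting path A1→B1 (+1); matched 1.
Augmenting path A5→B3 (+1); matched 2.
Augmenting path A2→B1→A1→B2 (+1); matched 3.
No augmenting path remains; maximum matching = 3.
König certificate: {A1, A5, B1} is a vertex cover of size 3 (every listed pair touches it), so no matching can be larger.

3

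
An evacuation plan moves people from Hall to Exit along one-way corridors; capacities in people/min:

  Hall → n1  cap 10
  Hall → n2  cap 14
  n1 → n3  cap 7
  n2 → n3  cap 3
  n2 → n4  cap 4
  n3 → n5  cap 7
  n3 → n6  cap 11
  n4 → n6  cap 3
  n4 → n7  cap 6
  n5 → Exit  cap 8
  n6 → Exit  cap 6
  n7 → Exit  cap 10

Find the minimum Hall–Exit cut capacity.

14

Augment Hall→n1→n3→n5→Exit: bottleneck 7, flow now 7.
Augment Hall→n2→n3→n6→Exit: bottleneck 3, flow now 10.
Augment Hall→n2→n4→n6→Exit: bottleneck 3, flow now 13.
Augment Hall→n2→n4→n7→Exit: bottleneck 1, flow now 14.
No augmenting path remains; maximum flow = 14.
By max-flow min-cut, the minimum cut capacity equals the max flow.
In the residual graph, reachable from Hall: {Hall, n1, n2}.
Min-cut edges: n1→n3 (7), n2→n3 (3), n2→n4 (4); capacity 7 + 3 + 4 = 14.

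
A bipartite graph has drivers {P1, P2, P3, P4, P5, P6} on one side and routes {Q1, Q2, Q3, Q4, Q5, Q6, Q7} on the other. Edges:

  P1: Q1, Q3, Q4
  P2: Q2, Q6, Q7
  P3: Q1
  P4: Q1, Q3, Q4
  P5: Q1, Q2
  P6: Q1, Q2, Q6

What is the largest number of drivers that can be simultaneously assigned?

6

Unit-capacity flow: source→left, listed edges, right→sink; max matching = max flow.
Augmenting path P1→Q1 (+1); matched 1.
Augmenting path P2→Q2 (+1); matched 2.
Augmenting path P4→Q3 (+1); matched 3.
Augmenting path P6→Q6 (+1); matched 4.
Augmenting path P3→Q1→P1→Q4 (+1); matched 5.
Augmenting path P5→Q2→P2→Q7 (+1); matched 6.
No augmenting path remains; maximum matching = 6.
König certificate: {P1, P2, P3, P4, P5, P6} is a vertex cover of size 6 (every listed pair touches it), so no matching can be larger.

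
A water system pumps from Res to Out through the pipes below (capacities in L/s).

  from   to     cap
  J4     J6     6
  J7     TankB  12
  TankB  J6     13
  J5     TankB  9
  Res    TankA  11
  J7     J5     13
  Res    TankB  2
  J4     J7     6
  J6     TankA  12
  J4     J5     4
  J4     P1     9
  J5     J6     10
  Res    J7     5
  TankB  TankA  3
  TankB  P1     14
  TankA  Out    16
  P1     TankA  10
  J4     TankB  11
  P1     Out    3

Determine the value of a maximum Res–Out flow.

18

Augment Res→TankA→Out: bottleneck 11, flow now 11.
Augment Res→TankB→P1→Out: bottleneck 2, flow now 13.
Augment Res→J7→TankB→P1→Out: bottleneck 1, flow now 14.
Augment Res→J7→TankB→TankA→Out: bottleneck 3, flow now 17.
Augment Res→J7→J5→J6→TankA→Out: bottleneck 1, flow now 18.
No augmenting path remains; maximum flow = 18.
In the residual graph, reachable from Res: {Res}.
Min-cut edges: Res→J7 (5), Res→TankB (2), Res→TankA (11); capacity 5 + 2 + 11 = 18.
This cut is saturated, so no flow can exceed 18.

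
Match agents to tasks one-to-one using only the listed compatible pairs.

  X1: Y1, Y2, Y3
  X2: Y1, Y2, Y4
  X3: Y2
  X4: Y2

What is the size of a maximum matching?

3

Unit-capacity flow: source→left, listed edges, right→sink; max matching = max flow.
Augmenting path X1→Y1 (+1); matched 1.
Augmenting path X2→Y2 (+1); matched 2.
Augmenting path X3→Y2→X2→Y4 (+1); matched 3.
No augmenting path remains; maximum matching = 3.
König certificate: {X1, X2, Y2} is a vertex cover of size 3 (every listed pair touches it), so no matching can be larger.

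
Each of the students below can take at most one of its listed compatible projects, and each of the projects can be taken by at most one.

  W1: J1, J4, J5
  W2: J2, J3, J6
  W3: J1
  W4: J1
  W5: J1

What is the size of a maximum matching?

3

Unit-capacity flow: source→left, listed edges, right→sink; max matching = max flow.
Augmenting path W1→J1 (+1); matched 1.
Augmenting path W2→J2 (+1); matched 2.
Augmenting path W3→J1→W1→J4 (+1); matched 3.
No augmenting path remains; maximum matching = 3.
König certificate: {W1, W2, J1} is a vertex cover of size 3 (every listed pair touches it), so no matching can be larger.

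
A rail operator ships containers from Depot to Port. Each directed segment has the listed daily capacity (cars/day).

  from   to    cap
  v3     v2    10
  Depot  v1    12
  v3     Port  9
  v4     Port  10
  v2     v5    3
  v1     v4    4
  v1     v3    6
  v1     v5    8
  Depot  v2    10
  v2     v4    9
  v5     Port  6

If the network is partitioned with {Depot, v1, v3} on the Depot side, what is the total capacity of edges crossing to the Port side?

41

Edges leaving {Depot, v1, v3}: Depot→v2 (10), v1→v4 (4), v1→v5 (8), v3→v2 (10), v3→Port (9).
Cut capacity = 10 + 4 + 8 + 10 + 9 = 41.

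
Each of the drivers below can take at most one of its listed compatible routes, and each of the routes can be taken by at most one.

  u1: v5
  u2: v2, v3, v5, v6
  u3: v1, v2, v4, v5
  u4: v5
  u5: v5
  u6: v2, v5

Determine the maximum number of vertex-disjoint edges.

4

Unit-capacity flow: source→left, listed edges, right→sink; max matching = max flow.
Augmenting path u1→v5 (+1); matched 1.
Augmenting path u2→v2 (+1); matched 2.
Augmenting path u3→v1 (+1); matched 3.
Augmenting path u6→v2→u2→v3 (+1); matched 4.
No augmenting path remains; maximum matching = 4.
König certificate: {u2, u3, u6, v5} is a vertex cover of size 4 (every listed pair touches it), so no matching can be larger.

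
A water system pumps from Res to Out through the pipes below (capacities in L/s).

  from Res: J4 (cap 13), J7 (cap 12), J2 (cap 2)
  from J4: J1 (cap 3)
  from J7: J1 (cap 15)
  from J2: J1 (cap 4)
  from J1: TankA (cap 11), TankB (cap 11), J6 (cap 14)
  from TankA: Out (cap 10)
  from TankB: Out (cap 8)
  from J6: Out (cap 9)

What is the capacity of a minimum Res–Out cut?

Augment Res→J4→J1→TankA→Out: bottleneck 3, flow now 3.
Augment Res→J7→J1→TankA→Out: bottleneck 7, flow now 10.
Augment Res→J7→J1→TankB→Out: bottleneck 5, flow now 15.
Augment Res→J2→J1→TankB→Out: bottleneck 2, flow now 17.
No augmenting path remains; maximum flow = 17.
By max-flow min-cut, the minimum cut capacity equals the max flow.
In the residual graph, reachable from Res: {Res, J4}.
Min-cut edges: Res→J7 (12), Res→J2 (2), J4→J1 (3); capacity 12 + 2 + 3 = 17.

17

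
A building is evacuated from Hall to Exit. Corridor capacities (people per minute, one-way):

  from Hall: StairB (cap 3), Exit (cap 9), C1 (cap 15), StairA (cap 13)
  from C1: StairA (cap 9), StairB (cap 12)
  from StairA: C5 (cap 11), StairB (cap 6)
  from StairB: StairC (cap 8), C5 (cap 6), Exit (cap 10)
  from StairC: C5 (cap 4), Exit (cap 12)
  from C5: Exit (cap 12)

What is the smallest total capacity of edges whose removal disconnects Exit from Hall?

Augment Hall→Exit: bottleneck 9, flow now 9.
Augment Hall→StairB→Exit: bottleneck 3, flow now 12.
Augment Hall→C1→StairB→Exit: bottleneck 7, flow now 19.
Augment Hall→StairA→C5→Exit: bottleneck 11, flow now 30.
Augment Hall→C1→StairB→StairC→Exit: bottleneck 5, flow now 35.
Augment Hall→StairA→StairB→StairC→Exit: bottleneck 2, flow now 37.
Augment Hall→C1→StairA→StairB→StairC→Exit: bottleneck 1, flow now 38.
Augment Hall→C1→StairA→StairB→C5→Exit: bottleneck 1, flow now 39.
No augmenting path remains; maximum flow = 39.
By max-flow min-cut, the minimum cut capacity equals the max flow.
In the residual graph, reachable from Hall: {Hall, C1, StairA, StairB, C5}.
Min-cut edges: Hall→Exit (9), StairB→StairC (8), StairB→Exit (10), C5→Exit (12); capacity 9 + 8 + 10 + 12 = 39.

39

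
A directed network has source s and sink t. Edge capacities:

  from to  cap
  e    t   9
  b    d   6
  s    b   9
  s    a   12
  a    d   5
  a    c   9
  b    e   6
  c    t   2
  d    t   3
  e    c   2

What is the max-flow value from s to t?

11

Augment s→a→c→t: bottleneck 2, flow now 2.
Augment s→a→d→t: bottleneck 3, flow now 5.
Augment s→b→e→t: bottleneck 6, flow now 11.
No augmenting path remains; maximum flow = 11.
In the residual graph, reachable from s: {s, a, b, c, d}.
Min-cut edges: b→e (6), c→t (2), d→t (3); capacity 6 + 2 + 3 = 11.
This cut is saturated, so no flow can exceed 11.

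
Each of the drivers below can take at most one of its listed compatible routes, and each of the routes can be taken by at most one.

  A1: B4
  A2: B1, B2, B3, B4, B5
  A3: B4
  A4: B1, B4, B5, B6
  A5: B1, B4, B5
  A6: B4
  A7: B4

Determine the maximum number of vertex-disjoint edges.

4

Unit-capacity flow: source→left, listed edges, right→sink; max matching = max flow.
Augmenting path A1→B4 (+1); matched 1.
Augmenting path A2→B1 (+1); matched 2.
Augmenting path A4→B5 (+1); matched 3.
Augmenting path A5→B1→A2→B2 (+1); matched 4.
No augmenting path remains; maximum matching = 4.
König certificate: {A2, A4, A5, B4} is a vertex cover of size 4 (every listed pair touches it), so no matching can be larger.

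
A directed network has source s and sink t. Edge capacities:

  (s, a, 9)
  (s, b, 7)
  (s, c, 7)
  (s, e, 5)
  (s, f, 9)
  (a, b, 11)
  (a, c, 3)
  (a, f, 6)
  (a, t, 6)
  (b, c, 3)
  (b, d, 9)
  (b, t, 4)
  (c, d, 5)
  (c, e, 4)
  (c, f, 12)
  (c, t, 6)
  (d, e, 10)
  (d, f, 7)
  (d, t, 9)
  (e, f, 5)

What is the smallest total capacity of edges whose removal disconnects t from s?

23

Augment s→a→t: bottleneck 6, flow now 6.
Augment s→b→t: bottleneck 4, flow now 10.
Augment s→c→t: bottleneck 6, flow now 16.
Augment s→b→d→t: bottleneck 3, flow now 19.
Augment s→c→d→t: bottleneck 1, flow now 20.
Augment s→a→b→d→t: bottleneck 3, flow now 23.
No augmenting path remains; maximum flow = 23.
By max-flow min-cut, the minimum cut capacity equals the max flow.
In the residual graph, reachable from s: {s, e, f}.
Min-cut edges: s→a (9), s→b (7), s→c (7); capacity 9 + 7 + 7 = 23.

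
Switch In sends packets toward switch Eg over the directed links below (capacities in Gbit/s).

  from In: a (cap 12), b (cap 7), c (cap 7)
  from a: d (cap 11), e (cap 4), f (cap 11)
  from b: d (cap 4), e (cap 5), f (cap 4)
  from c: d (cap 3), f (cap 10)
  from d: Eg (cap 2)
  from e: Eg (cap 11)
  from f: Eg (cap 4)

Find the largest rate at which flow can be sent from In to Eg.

Augment In→a→d→Eg: bottleneck 2, flow now 2.
Augment In→a→e→Eg: bottleneck 4, flow now 6.
Augment In→a→f→Eg: bottleneck 4, flow now 10.
Augment In→b→e→Eg: bottleneck 5, flow now 15.
No augmenting path remains; maximum flow = 15.
In the residual graph, reachable from In: {In, a, b, c, d, f}.
Min-cut edges: a→e (4), b→e (5), d→Eg (2), f→Eg (4); capacity 4 + 5 + 2 + 4 = 15.
This cut is saturated, so no flow can exceed 15.

15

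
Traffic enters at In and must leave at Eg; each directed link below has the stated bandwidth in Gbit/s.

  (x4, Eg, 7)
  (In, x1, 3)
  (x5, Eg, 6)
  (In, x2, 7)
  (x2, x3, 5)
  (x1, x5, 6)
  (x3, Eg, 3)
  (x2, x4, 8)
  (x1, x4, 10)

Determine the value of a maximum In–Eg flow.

Augment In→x1→x4→Eg: bottleneck 3, flow now 3.
Augment In→x2→x3→Eg: bottleneck 3, flow now 6.
Augment In→x2→x4→Eg: bottleneck 4, flow now 10.
No augmenting path remains; maximum flow = 10.
In the residual graph, reachable from In: {In}.
Min-cut edges: In→x1 (3), In→x2 (7); capacity 3 + 7 = 10.
This cut is saturated, so no flow can exceed 10.

10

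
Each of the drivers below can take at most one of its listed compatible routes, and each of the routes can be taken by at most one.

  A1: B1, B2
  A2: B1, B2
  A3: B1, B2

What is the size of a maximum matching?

Unit-capacity flow: source→left, listed edges, right→sink; max matching = max flow.
Augmenting path A1→B1 (+1); matched 1.
Augmenting path A2→B2 (+1); matched 2.
No augmenting path remains; maximum matching = 2.
König certificate: {B1, B2} is a vertex cover of size 2 (every listed pair touches it), so no matching can be larger.

2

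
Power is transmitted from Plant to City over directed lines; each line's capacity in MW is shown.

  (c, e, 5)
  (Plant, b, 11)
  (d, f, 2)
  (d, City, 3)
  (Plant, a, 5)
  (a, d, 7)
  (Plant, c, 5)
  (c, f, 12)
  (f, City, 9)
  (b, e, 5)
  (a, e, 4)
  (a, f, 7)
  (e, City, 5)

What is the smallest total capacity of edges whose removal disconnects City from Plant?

Augment Plant→a→d→City: bottleneck 3, flow now 3.
Augment Plant→a→e→City: bottleneck 2, flow now 5.
Augment Plant→b→e→City: bottleneck 3, flow now 8.
Augment Plant→c→f→City: bottleneck 5, flow now 13.
Augment Plant→b→e→a→f→City: bottleneck 2, flow now 15. (uses reverse residual edge)
No augmenting path remains; maximum flow = 15.
By max-flow min-cut, the minimum cut capacity equals the max flow.
In the residual graph, reachable from Plant: {Plant, b}.
Min-cut edges: Plant→a (5), Plant→c (5), b→e (5); capacity 5 + 5 + 5 = 15.

15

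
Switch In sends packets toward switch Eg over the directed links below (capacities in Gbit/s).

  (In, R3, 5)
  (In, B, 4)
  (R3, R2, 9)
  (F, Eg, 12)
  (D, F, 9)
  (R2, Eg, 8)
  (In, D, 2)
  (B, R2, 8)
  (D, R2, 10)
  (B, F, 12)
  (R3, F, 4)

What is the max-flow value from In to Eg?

11

Augment In→B→F→Eg: bottleneck 4, flow now 4.
Augment In→D→F→Eg: bottleneck 2, flow now 6.
Augment In→R3→F→Eg: bottleneck 4, flow now 10.
Augment In→R3→R2→Eg: bottleneck 1, flow now 11.
No augmenting path remains; maximum flow = 11.
In the residual graph, reachable from In: {In}.
Min-cut edges: In→B (4), In→D (2), In→R3 (5); capacity 4 + 2 + 5 = 11.
This cut is saturated, so no flow can exceed 11.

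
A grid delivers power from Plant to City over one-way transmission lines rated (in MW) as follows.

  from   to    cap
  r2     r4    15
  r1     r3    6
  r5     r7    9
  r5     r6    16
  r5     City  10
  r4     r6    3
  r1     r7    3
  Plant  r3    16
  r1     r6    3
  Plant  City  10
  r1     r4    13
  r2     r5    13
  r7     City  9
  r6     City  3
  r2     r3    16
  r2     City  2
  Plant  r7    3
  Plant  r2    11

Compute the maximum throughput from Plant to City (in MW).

24

Augment Plant→City: bottleneck 10, flow now 10.
Augment Plant→r2→City: bottleneck 2, flow now 12.
Augment Plant→r7→City: bottleneck 3, flow now 15.
Augment Plant→r2→r5→City: bottleneck 9, flow now 24.
No augmenting path remains; maximum flow = 24.
In the residual graph, reachable from Plant: {Plant, r3}.
Min-cut edges: Plant→r2 (11), Plant→r7 (3), Plant→City (10); capacity 11 + 3 + 10 = 24.
This cut is saturated, so no flow can exceed 24.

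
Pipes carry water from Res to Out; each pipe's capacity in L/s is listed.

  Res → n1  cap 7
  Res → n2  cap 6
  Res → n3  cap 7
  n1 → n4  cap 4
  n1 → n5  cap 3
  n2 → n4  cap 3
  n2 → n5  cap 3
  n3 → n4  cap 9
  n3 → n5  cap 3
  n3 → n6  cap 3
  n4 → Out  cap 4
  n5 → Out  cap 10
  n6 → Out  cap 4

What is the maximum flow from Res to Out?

Augment Res→n1→n4→Out: bottleneck 4, flow now 4.
Augment Res→n1→n5→Out: bottleneck 3, flow now 7.
Augment Res→n2→n5→Out: bottleneck 3, flow now 10.
Augment Res→n3→n5→Out: bottleneck 3, flow now 13.
Augment Res→n3→n6→Out: bottleneck 3, flow now 16.
No augmenting path remains; maximum flow = 16.
In the residual graph, reachable from Res: {Res, n1, n2, n3, n4}.
Min-cut edges: n1→n5 (3), n2→n5 (3), n3→n5 (3), n3→n6 (3), n4→Out (4); capacity 3 + 3 + 3 + 3 + 4 = 16.
This cut is saturated, so no flow can exceed 16.

16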